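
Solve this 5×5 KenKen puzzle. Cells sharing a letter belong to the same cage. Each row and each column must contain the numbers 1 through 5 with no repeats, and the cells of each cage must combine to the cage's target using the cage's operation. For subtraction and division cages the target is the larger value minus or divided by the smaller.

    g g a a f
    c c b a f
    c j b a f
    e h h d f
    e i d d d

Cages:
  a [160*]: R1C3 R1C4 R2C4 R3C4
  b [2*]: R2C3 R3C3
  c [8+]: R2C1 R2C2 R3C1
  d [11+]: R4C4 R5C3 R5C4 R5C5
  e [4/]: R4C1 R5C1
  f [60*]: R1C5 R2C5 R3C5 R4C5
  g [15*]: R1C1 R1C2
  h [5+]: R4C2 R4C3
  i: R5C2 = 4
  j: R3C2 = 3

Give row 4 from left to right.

4 2 3 1 5

Cage a has product 160, leaving R1C3 = 4.
J is a freebie, which forces R3C2 = 3.
I is a freebie, so R5C2 = 4.
Cage g's pair has product 15; hence R1C1 = 3.
Column 2 now contains 3, so R1C2 = 5.
Row 1 now contains 5, leaving R1C4 = 2.
Row 1 now contains 5; hence R1C5 = 1.
The two cells of cage e must have quotient 4; hence R4C1 = 4.
The two cells of cage h must have sum 5, leaving R4C2 = 2.
Cage h needs two cells with sum 5, so R4C3 = 3.
3 is placed in row 4; hence R4C5 = 5.
4 is placed in row 5, leaving R5C1 = 1.
2 is placed in column 2, which forces R2C2 = 1.
Row 2 already has 1; hence R2C3 = 2.
The 4 cells of cage f must have product 60, so R2C5 = 3.
Column 3 now contains 2, so R3C3 = 1.
5 is placed in column 5, leaving R3C5 = 4.
Row 4 already has 5, so R4C4 = 1.
Column 3 now contains 2, which forces R5C3 = 5.
Row 5 now contains 5; hence R5C4 = 3.
Column 5 now contains 3; hence R5C5 = 2.
2 is placed in row 2; hence R2C1 = 5.
Cage a needs product 160, which forces R2C4 = 4.
Cage c has sum 8; hence R3C1 = 2.
Row 3 now contains 4; hence R3C4 = 5.
Filled in: 3 5 4 2 1 / 5 1 2 4 3 / 2 3 1 5 4 / 4 2 3 1 5 / 1 4 5 3 2.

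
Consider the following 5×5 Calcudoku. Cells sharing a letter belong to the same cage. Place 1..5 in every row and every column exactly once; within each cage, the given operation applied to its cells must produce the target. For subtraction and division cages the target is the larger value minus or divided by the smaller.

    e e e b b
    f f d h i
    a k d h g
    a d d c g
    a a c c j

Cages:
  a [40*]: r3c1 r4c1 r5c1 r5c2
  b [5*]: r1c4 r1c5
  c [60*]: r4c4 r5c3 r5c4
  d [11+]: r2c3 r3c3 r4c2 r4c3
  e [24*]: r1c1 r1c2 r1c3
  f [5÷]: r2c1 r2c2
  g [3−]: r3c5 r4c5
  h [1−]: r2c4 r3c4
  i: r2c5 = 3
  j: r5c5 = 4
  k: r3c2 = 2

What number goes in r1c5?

I is a freebie, leaving r2c5 = 3.
Cage k is given, leaving r3c2 = 2.
Cage j is a single given cell; hence r5c5 = 4.
Cage g's pair has difference 3, which forces r3c5 = 5.
Cage c needs product 60, leaving r4c4 = 4.
Cage g needs two cells with difference 3, which forces r4c5 = 2.
Cage b's pair has product 5, leaving r1c4 = 5.
Column 5 already has 5, so r1c5 = 1.
The two cells of cage h must have difference 1, leaving r2c4 = 2.
Cage a needs product 40, so r3c1 = 4.
Cage a has product 40, which forces r5c1 = 2.
Column 4 now contains 5, which forces r5c4 = 3.
2 is placed in column 1; hence r1c1 = 3.
Cage e needs product 24; hence r1c2 = 4.
The 3 cells of cage e must have product 24, which forces r1c3 = 2.
Cage d needs sum 11; hence r2c3 = 4.
Column 4 now contains 3, so r3c4 = 1.
Row 5 now contains 3, leaving r5c3 = 5.
1 is placed in row 3, leaving r3c3 = 3.
The 4 cells of cage a must have product 40, which forces r4c1 = 5.
Cage d needs sum 11, which forces r4c2 = 3.
Column 3 already has 5, which forces r4c3 = 1.
Row 5 now contains 5, leaving r5c2 = 1.
Column 1 already has 5, which forces r2c1 = 1.
1 is placed in column 2, so r2c2 = 5.
Completed grid: 3 4 2 5 1 / 1 5 4 2 3 / 4 2 3 1 5 / 5 3 1 4 2 / 2 1 5 3 4.

1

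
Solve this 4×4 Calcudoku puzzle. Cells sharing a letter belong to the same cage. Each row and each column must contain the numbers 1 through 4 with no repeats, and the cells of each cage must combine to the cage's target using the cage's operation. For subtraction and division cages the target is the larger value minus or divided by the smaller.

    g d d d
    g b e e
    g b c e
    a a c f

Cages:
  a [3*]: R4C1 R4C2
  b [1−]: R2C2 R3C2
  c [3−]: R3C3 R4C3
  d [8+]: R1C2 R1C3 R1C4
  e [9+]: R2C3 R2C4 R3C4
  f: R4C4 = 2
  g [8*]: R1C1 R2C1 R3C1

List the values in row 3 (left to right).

4 2 1 3

Cage f is given, leaving R4C4 = 2.
Row 1 needs a 2, and only R1C1 is open for it.
In row 3, 2 can only go at R3C2, so R3C2 = 2.
Row 2 needs a 2, and only R2C3 is open for it.
In row 3, 3 can only go at R3C4, so R3C4 = 3.
Column 4 now contains 3, so R2C4 = 4.
4 is placed in column 4, leaving R1C4 = 1.
Row 2 already has 4, so R2C1 = 1.
Row 2 now contains 1, leaving R2C2 = 3.
Cage g needs product 8, which forces R3C1 = 4.
Row 3 now contains 4, which forces R3C3 = 1.
Column 1 already has 1, leaving R4C1 = 3.
Column 2 now contains 3, so R4C2 = 1.
1 is placed in column 3, which forces R4C3 = 4.
Column 2 now contains 3, leaving R1C2 = 4.
4 is placed in column 3; hence R1C3 = 3.
Completed grid: 2 4 3 1 / 1 3 2 4 / 4 2 1 3 / 3 1 4 2.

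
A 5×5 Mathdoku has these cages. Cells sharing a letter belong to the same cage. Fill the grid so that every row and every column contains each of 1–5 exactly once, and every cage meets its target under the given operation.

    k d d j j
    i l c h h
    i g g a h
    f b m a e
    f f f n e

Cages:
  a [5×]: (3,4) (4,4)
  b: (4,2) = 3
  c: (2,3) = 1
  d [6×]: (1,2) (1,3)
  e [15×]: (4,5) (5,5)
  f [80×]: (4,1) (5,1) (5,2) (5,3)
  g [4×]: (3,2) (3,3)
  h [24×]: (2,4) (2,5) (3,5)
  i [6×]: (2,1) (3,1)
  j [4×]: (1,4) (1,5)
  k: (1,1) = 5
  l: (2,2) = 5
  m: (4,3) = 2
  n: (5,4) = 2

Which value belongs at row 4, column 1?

4

Cage k is a single given cell, so (1,1) = 5.
Cage l is given, so (2,2) = 5.
Cage c is a single given cell, which forces (2,3) = 1.
1 is placed in column 3, so (3,3) = 4.
B is a freebie, so (4,2) = 3.
Cage m is a single given cell, leaving (4,3) = 2.
Row 4 already has 3, leaving (4,5) = 5.
Column 3 now contains 2, leaving (5,3) = 5.
Cage n is given; hence (5,4) = 2.
5 is placed in column 5; hence (5,5) = 3.
3 is placed in column 2, leaving (1,2) = 2.
Column 3 now contains 2, leaving (1,3) = 3.
Cage h needs product 24, so (2,4) = 3.
Cage h needs product 24; hence (2,5) = 4.
Row 3 now contains 4, leaving (3,2) = 1.
Cage a's pair has product 5, leaving (3,4) = 5.
Column 5 now contains 3, leaving (3,5) = 2.
Row 4 now contains 2, which forces (4,1) = 4.
5 is placed in row 4, so (4,4) = 1.
Cage f needs product 80, which forces (5,1) = 1.
The 4 cells of cage f must have product 80, leaving (5,2) = 4.
Column 4 now contains 1; hence (1,4) = 4.
Column 5 already has 4, which forces (1,5) = 1.
3 is placed in row 2, so (2,1) = 2.
Row 3 now contains 2, which forces (3,1) = 3.
Completed grid: 5 2 3 4 1 / 2 5 1 3 4 / 3 1 4 5 2 / 4 3 2 1 5 / 1 4 5 2 3.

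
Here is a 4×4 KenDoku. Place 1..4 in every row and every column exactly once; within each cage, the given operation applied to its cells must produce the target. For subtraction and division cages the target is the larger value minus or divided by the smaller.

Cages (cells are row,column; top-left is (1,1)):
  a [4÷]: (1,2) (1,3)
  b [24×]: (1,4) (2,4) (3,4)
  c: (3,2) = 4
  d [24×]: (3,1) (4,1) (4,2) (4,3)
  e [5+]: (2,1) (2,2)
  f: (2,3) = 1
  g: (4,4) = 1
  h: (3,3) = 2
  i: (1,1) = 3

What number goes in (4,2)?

2

I is a freebie; hence (1,1) = 3.
Cage f is a single given cell, so (2,3) = 1.
Cage c is a single given cell, so (3,2) = 4.
Cage h is a single given cell, leaving (3,3) = 2.
Row 3 already has 2, so (3,4) = 3.
Cage g is given, so (4,4) = 1.
Column 2 already has 4, leaving (1,2) = 1.
Column 3 already has 1, leaving (1,3) = 4.
Row 1 now contains 4, which forces (1,4) = 2.
Cage e's pair has sum 5, which forces (2,1) = 2.
Cage e needs two cells with sum 5, leaving (2,2) = 3.
Column 4 now contains 2, leaving (2,4) = 4.
Row 3 already has 2; hence (3,1) = 1.
Column 1 already has 2; hence (4,1) = 4.
Column 2 already has 3; hence (4,2) = 2.
Column 3 now contains 4, which forces (4,3) = 3.
The full grid is 3 1 4 2 / 2 3 1 4 / 1 4 2 3 / 4 2 3 1.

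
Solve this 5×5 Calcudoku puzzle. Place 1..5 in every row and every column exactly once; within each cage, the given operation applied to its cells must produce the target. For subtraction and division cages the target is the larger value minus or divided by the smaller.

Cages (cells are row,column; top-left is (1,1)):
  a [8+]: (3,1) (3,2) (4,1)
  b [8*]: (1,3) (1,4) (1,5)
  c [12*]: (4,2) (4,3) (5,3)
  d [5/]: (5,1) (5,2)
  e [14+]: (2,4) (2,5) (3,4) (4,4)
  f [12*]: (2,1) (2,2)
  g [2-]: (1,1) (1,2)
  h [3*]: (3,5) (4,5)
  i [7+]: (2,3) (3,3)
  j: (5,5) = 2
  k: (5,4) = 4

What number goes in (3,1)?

K is a freebie, so (5,4) = 4.
Cage j is given; hence (5,5) = 2.
In row 2, 1 can only go at (2,4), so (2,4) = 1.
1 is placed in column 4, so (1,4) = 2.
The 4 cells of cage e must have sum 14, which forces (2,5) = 5.
The only place for 2 in row 2 is (2,3).
The two cells of cage i must have sum 7, which forces (3,3) = 5.
Row 3 now contains 5, so (3,4) = 3.
Row 3 now contains 3, which forces (3,5) = 1.
Column 4 already has 3, leaving (4,4) = 5.
1 is placed in column 5, which forces (4,5) = 3.
Cage b has product 8; hence (1,3) = 1.
1 is placed in column 5, which forces (1,5) = 4.
The 3 cells of cage a must have sum 8, so (3,1) = 4.
Cage a needs sum 8; hence (3,2) = 2.
Cage a needs sum 8, leaving (4,1) = 2.
Column 3 already has 1, so (4,3) = 4.
Cage c needs product 12, so (5,3) = 3.
4 is placed in column 1, which forces (2,1) = 3.
The two cells of cage f must have product 12; hence (2,2) = 4.
Row 4 now contains 4, so (4,2) = 1.
Column 2 now contains 1, leaving (5,2) = 5.
Column 1 now contains 3, so (1,1) = 5.
Column 2 already has 5, which forces (1,2) = 3.
Row 5 now contains 5, so (5,1) = 1.
Filled in: 5 3 1 2 4 / 3 4 2 1 5 / 4 2 5 3 1 / 2 1 4 5 3 / 1 5 3 4 2.

4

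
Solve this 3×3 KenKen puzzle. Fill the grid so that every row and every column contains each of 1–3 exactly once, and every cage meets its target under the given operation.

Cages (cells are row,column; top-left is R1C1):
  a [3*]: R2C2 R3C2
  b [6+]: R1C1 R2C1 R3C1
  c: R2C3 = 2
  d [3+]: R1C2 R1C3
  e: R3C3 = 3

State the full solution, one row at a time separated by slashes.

3 2 1 / 1 3 2 / 2 1 3

Cage c is a single given cell; hence R2C3 = 2.
Cage e is given; hence R3C3 = 3.
Cage d needs two cells with sum 3, leaving R1C2 = 2.
2 is placed in column 3, which forces R1C3 = 1.
Cage a needs two cells with product 3, so R2C2 = 3.
3 is placed in row 3; hence R3C2 = 1.
Row 1 now contains 1, leaving R1C1 = 3.
3 is placed in row 2; hence R2C1 = 1.
Row 3 now contains 1, so R3C1 = 2.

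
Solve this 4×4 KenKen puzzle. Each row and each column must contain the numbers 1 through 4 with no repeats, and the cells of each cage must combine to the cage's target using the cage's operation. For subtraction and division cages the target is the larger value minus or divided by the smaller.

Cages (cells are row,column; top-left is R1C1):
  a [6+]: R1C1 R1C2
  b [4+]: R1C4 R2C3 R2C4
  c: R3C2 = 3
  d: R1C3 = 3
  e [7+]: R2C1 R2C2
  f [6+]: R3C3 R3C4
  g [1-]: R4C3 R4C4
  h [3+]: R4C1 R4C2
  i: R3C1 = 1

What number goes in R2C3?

Cage d is given; hence R1C3 = 3.
Cage b needs sum 4, so R1C4 = 1.
Cage b has sum 4, which forces R2C3 = 1.
The 3 cells of cage b must have sum 4; hence R2C4 = 2.
I is a freebie, so R3C1 = 1.
Cage c is given, leaving R3C2 = 3.
Column 4 already has 2; hence R3C4 = 4.
Column 1 already has 1, which forces R4C1 = 2.
2 is placed in row 4; hence R4C2 = 1.
2 is placed in row 4; hence R4C3 = 4.
Column 4 already has 4, leaving R4C4 = 3.
Column 1 already has 2, leaving R1C1 = 4.
Cage a needs two cells with sum 6, which forces R1C2 = 2.
The two cells of cage e must have sum 7, leaving R2C1 = 3.
Column 2 already has 3, leaving R2C2 = 4.
Row 3 already has 4, leaving R3C3 = 2.
Completed grid: 4 2 3 1 / 3 4 1 2 / 1 3 2 4 / 2 1 4 3.

1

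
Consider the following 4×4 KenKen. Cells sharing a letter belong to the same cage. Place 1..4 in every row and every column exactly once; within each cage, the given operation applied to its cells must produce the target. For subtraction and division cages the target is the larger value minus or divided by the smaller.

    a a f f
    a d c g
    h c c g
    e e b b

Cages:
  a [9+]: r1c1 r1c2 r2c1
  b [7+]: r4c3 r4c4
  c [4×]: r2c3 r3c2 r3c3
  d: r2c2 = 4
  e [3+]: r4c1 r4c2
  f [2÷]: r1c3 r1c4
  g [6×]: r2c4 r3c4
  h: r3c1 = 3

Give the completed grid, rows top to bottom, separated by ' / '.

4 3 2 1 / 2 4 1 3 / 3 1 4 2 / 1 2 3 4

Cage d is a single given cell, so r2c2 = 4.
Cage h is a single given cell, so r3c1 = 3.
Row 3 already has 3, leaving r3c4 = 2.
The 3 cells of cage a must have sum 9, which forces r1c1 = 4.
The 3 cells of cage a must have sum 9, which forces r1c2 = 3.
The two cells of cage f must have quotient 2, so r1c3 = 2.
4 is placed in row 1, leaving r1c4 = 1.
Column 1 already has 3; hence r2c1 = 2.
The 3 cells of cage c must have product 4, which forces r2c3 = 1.
Column 4 now contains 2, leaving r2c4 = 3.
Row 3 already has 2, so r3c2 = 1.
Cage c needs product 4, so r3c3 = 4.
Column 1 now contains 2, so r4c1 = 1.
1 is placed in column 2, so r4c2 = 2.
4 is placed in column 3, which forces r4c3 = 3.
Column 4 already has 3; hence r4c4 = 4.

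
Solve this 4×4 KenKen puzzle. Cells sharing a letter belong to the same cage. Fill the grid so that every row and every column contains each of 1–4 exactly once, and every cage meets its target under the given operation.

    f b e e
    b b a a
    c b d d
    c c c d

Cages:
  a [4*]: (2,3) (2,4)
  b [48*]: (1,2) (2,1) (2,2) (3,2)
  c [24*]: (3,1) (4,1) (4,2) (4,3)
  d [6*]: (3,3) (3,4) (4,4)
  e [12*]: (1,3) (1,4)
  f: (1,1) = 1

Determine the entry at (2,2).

Cage f is a single given cell, which forces (1,1) = 1.
The only place for 2 in row 1 is (1,2).
The 4 cells of cage b must have product 48; hence (2,1) = 2.
The 4 cells of cage c must have product 24, so (4,2) = 1.
Cage c needs product 24, leaving (4,3) = 2.
Row 4 now contains 2; hence (4,4) = 3.
Cage e needs two cells with product 12; hence (1,3) = 3.
Column 4 already has 3, which forces (1,4) = 4.
4 is placed in column 4, so (2,4) = 1.
Cage c has product 24, so (3,1) = 3.
Row 3 already has 3, so (3,2) = 4.
Cage d has product 6, so (3,3) = 1.
The 3 cells of cage d must have product 6, which forces (3,4) = 2.
3 is placed in row 4; hence (4,1) = 4.
4 is placed in column 2, which forces (2,2) = 3.
1 is placed in row 2, leaving (2,3) = 4.
Completed grid: 1 2 3 4 / 2 3 4 1 / 3 4 1 2 / 4 1 2 3.

3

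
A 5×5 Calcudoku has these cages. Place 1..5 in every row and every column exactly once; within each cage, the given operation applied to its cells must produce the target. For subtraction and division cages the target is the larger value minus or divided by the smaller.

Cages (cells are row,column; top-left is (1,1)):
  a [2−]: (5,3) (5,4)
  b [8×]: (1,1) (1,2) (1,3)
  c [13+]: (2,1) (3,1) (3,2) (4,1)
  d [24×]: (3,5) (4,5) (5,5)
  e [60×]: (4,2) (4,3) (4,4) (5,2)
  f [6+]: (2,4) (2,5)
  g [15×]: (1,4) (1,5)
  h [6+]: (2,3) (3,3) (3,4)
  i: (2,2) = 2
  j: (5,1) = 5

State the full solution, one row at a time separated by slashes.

Cage i is given, so (2,2) = 2.
Cage j is a single given cell; hence (5,1) = 5.
The only place for 4 in row 2 is (2,1).
In row 2, 3 can only go at (2,3), so (2,3) = 3.
Row 3 needs a 5, and only (3,2) is open for it.
The only place for 4 in row 3 is (3,5).
The only place for 3 in row 3 is (3,1).
Column 1 now contains 3, leaving (4,1) = 1.
Column 1 already has 1, so (1,1) = 2.
Cage e needs product 60, which forces (5,2) = 1.
Column 2 already has 1, so (1,2) = 4.
Cage b has product 8, so (1,3) = 1.
Column 3 already has 1, which forces (3,3) = 2.
Row 3 already has 2; hence (3,4) = 1.
Column 2 now contains 4; hence (4,2) = 3.
Row 4 now contains 3, leaving (4,5) = 2.
Column 3 already has 2; hence (5,3) = 4.
Row 5 now contains 4, which forces (5,4) = 2.
Column 5 already has 2, so (5,5) = 3.
The two cells of cage g must have product 15; hence (1,4) = 3.
Column 5 now contains 3, which forces (1,5) = 5.
Column 4 already has 1, which forces (2,4) = 5.
Cage f needs two cells with sum 6, so (2,5) = 1.
Column 3 already has 4, which forces (4,3) = 5.
The 4 cells of cage e must have product 60, which forces (4,4) = 4.

2 4 1 3 5 / 4 2 3 5 1 / 3 5 2 1 4 / 1 3 5 4 2 / 5 1 4 2 3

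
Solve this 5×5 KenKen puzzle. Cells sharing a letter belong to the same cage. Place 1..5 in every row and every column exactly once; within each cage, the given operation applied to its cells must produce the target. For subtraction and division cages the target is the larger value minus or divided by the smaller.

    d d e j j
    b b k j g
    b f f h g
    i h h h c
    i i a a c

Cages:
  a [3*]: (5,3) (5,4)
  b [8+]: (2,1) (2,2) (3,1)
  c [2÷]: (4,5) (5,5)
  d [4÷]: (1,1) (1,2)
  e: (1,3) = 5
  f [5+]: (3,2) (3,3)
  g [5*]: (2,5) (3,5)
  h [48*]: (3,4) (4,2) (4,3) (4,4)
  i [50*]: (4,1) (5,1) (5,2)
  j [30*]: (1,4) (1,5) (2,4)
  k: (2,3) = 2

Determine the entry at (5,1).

2

E is a freebie, which forces (1,3) = 5.
Cage k is given, which forces (2,3) = 2.
The 3 cells of cage i must have product 50, leaving (4,1) = 5.
Cage i has product 50; hence (5,1) = 2.
Cage i has product 50, leaving (5,2) = 5.
Cage j has product 30, so (2,4) = 5.
5 is placed in row 2; hence (2,5) = 1.
1 is placed in column 5, leaving (3,5) = 5.
Cage c needs two cells with quotient 2, so (4,5) = 2.
1 is placed in column 5, leaving (5,5) = 4.
The 3 cells of cage j must have product 30, leaving (1,4) = 2.
Column 5 already has 2, leaving (1,5) = 3.
Cage b has sum 8, which forces (3,1) = 1.
The 4 cells of cage h must have product 48; hence (3,4) = 4.
Column 1 now contains 1; hence (1,1) = 4.
Cage d's pair has quotient 4, which forces (1,2) = 1.
4 is placed in column 1; hence (2,1) = 3.
3 is placed in row 2, which forces (2,2) = 4.
Row 3 already has 4, which forces (3,2) = 2.
Row 3 already has 4, which forces (3,3) = 3.
4 is placed in column 2, leaving (4,2) = 3.
3 is placed in row 4, which forces (4,4) = 1.
Column 3 now contains 3, leaving (5,3) = 1.
Column 4 now contains 1, which forces (5,4) = 3.
Row 4 already has 1, which forces (4,3) = 4.
Completed grid: 4 1 5 2 3 / 3 4 2 5 1 / 1 2 3 4 5 / 5 3 4 1 2 / 2 5 1 3 4.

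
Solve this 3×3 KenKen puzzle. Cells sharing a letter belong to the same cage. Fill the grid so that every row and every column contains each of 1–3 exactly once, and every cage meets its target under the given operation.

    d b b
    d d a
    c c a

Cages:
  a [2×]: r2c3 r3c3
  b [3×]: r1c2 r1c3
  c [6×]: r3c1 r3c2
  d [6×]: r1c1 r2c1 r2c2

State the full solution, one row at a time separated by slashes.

2 1 3 / 1 3 2 / 3 2 1

Row 1 needs a 2, and only r1c1 is open for it.
Column 1 now contains 2, which forces r3c1 = 3.
Cage c's pair has product 6, leaving r3c2 = 2.
Row 3 already has 2, leaving r3c3 = 1.
Cage b needs two cells with product 3, which forces r1c2 = 1.
Column 3 already has 1; hence r1c3 = 3.
Column 1 already has 3; hence r2c1 = 1.
Cage d has product 6, leaving r2c2 = 3.
Column 3 already has 1; hence r2c3 = 2.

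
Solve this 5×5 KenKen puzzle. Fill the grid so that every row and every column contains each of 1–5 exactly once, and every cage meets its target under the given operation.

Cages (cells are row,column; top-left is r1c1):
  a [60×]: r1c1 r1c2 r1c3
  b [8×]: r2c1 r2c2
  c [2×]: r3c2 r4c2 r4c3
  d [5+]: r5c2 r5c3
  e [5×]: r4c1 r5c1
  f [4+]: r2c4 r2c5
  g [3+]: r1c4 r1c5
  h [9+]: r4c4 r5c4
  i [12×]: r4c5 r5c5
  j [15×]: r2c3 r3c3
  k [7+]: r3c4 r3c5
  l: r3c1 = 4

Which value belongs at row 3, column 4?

2

Cage l is given, so r3c1 = 4.
Cage c has product 2, so r3c2 = 1.
Cage c needs product 2; hence r4c2 = 2.
Cage c has product 2; hence r4c3 = 1.
Column 1 now contains 4, leaving r2c1 = 2.
2 is placed in column 2, so r2c2 = 4.
Row 4 already has 1, so r4c1 = 5.
Row 4 now contains 5, leaving r4c4 = 4.
Row 4 already has 4, which forces r4c5 = 3.
Cage e's pair has product 5, which forces r5c1 = 1.
Cage d's pair has sum 5, which forces r5c2 = 3.
Cage d's pair has sum 5; hence r5c3 = 2.
Column 4 now contains 4, leaving r5c4 = 5.
Column 5 now contains 3, which forces r5c5 = 4.
5 is placed in column 1, leaving r1c1 = 3.
3 is placed in column 2, which forces r1c2 = 5.
Cage a has product 60, leaving r1c3 = 4.
Cage f needs two cells with sum 4, which forces r2c4 = 3.
Column 5 now contains 3, which forces r2c5 = 1.
5 is placed in column 4, which forces r3c4 = 2.
The two cells of cage k must have sum 7, leaving r3c5 = 5.
Column 4 now contains 2, which forces r1c4 = 1.
Column 5 already has 1, leaving r1c5 = 2.
Row 2 now contains 3, which forces r2c3 = 5.
5 is placed in row 3, so r3c3 = 3.
Completed grid: 3 5 4 1 2 / 2 4 5 3 1 / 4 1 3 2 5 / 5 2 1 4 3 / 1 3 2 5 4.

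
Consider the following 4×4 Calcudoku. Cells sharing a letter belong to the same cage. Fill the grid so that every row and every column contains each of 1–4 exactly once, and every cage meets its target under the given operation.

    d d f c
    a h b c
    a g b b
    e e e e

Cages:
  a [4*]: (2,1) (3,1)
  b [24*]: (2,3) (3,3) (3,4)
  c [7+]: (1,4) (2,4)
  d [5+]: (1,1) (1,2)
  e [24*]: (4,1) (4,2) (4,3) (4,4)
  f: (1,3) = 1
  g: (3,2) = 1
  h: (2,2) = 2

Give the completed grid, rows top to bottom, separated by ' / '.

F is a freebie, which forces (1,3) = 1.
Cage h is a single given cell, leaving (2,2) = 2.
G is a freebie, which forces (3,2) = 1.
Cage d needs two cells with sum 5, so (1,1) = 2.
Cage d needs two cells with sum 5, which forces (1,2) = 3.
3 is placed in row 1, so (1,4) = 4.
Cage a's pair has product 4, so (2,1) = 1.
Column 4 now contains 4, which forces (2,4) = 3.
1 is placed in row 3, leaving (3,1) = 4.
3 is placed in column 4, leaving (3,4) = 2.
Column 1 already has 4, which forces (4,1) = 3.
Column 2 now contains 3; hence (4,2) = 4.
4 is placed in row 4, so (4,3) = 2.
2 is placed in column 4; hence (4,4) = 1.
Row 2 now contains 3, so (2,3) = 4.
2 is placed in row 3, so (3,3) = 3.

2 3 1 4 / 1 2 4 3 / 4 1 3 2 / 3 4 2 1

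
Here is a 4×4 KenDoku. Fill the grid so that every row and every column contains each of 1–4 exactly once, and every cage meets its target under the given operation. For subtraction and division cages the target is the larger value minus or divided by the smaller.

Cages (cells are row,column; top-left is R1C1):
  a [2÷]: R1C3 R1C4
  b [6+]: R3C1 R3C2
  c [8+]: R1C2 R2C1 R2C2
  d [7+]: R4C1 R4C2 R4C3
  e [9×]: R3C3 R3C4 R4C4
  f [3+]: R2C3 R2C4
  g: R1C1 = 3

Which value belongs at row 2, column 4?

2

G is a freebie, leaving R1C1 = 3.
Cage e has product 9; hence R3C3 = 3.
The 3 cells of cage e must have product 9, which forces R3C4 = 1.
Cage e has product 9; hence R4C4 = 3.
The two cells of cage f must have sum 3, so R2C3 = 1.
Column 4 now contains 1, so R2C4 = 2.
Cage c has sum 8, which forces R1C2 = 1.
Cage a's pair has quotient 2, so R1C3 = 2.
Column 4 already has 2, which forces R1C4 = 4.
Row 2 already has 2; hence R2C1 = 4.
Cage c has sum 8, leaving R2C2 = 3.
Column 1 now contains 4, so R3C1 = 2.
Row 3 already has 2; hence R3C2 = 4.
Column 1 now contains 2, which forces R4C1 = 1.
4 is placed in column 2; hence R4C2 = 2.
Column 3 now contains 2; hence R4C3 = 4.
Filled in: 3 1 2 4 / 4 3 1 2 / 2 4 3 1 / 1 2 4 3.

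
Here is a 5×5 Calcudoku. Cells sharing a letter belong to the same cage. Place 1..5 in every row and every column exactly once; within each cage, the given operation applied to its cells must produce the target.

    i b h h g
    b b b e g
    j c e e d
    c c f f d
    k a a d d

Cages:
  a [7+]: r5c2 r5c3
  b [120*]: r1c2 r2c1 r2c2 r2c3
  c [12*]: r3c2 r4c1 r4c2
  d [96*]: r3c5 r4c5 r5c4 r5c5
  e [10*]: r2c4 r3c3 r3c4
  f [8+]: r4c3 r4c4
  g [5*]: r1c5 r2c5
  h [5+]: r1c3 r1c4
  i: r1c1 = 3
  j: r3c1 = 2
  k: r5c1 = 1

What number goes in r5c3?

I is a freebie, so r1c1 = 3.
J is a freebie, which forces r3c1 = 2.
Cage k is given, which forces r5c1 = 1.
Cage d has product 96; hence r5c4 = 4.
Cage h needs two cells with sum 5, which forces r1c3 = 4.
Cage h's pair has sum 5; hence r1c4 = 1.
1 is placed in row 1; hence r1c5 = 5.
Cage e has product 10, leaving r2c4 = 2.
5 is placed in column 5; hence r2c5 = 1.
1 is placed in column 4, which forces r3c4 = 5.
1 is placed in column 1, so r4c1 = 4.
Column 4 already has 5; hence r4c4 = 3.
Row 4 already has 3; hence r4c5 = 2.
2 is placed in column 5, so r5c5 = 3.
Row 1 now contains 5, which forces r1c2 = 2.
4 is placed in column 1, leaving r2c1 = 5.
Cage b has product 120, leaving r2c2 = 4.
Cage b has product 120, leaving r2c3 = 3.
Cage c has product 12, leaving r3c2 = 3.
Row 3 already has 5; hence r3c3 = 1.
3 is placed in column 5, leaving r3c5 = 4.
Row 4 already has 3; hence r4c2 = 1.
Row 4 already has 3; hence r4c3 = 5.
Column 2 now contains 2; hence r5c2 = 5.
Column 3 already has 5, so r5c3 = 2.
Filled in: 3 2 4 1 5 / 5 4 3 2 1 / 2 3 1 5 4 / 4 1 5 3 2 / 1 5 2 4 3.

2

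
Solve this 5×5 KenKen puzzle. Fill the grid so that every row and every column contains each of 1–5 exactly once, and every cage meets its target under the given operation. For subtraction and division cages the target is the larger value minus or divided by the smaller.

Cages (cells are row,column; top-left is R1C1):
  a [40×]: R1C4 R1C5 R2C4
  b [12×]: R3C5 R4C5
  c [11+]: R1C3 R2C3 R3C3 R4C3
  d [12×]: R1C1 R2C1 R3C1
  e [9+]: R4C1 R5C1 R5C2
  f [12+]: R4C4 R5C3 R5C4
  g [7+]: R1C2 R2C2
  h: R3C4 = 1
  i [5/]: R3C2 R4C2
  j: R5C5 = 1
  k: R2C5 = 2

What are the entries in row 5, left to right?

5 2 4 3 1

K is a freebie, which forces R2C5 = 2.
Cage h is a single given cell; hence R3C4 = 1.
Cage j is a single given cell, which forces R5C5 = 1.
Cage a has product 40; hence R1C4 = 2.
1 is placed in row 3; hence R3C2 = 5.
Cage i's pair has quotient 5, which forces R4C2 = 1.
Row 3 needs a 2, and only R3C3 is open for it.
In row 4, 2 can only go at R4C1, so R4C1 = 2.
The only place for 2 in row 5 is R5C2.
The 3 cells of cage e must have sum 9; hence R5C1 = 5.
The 3 cells of cage f must have sum 12, leaving R4C4 = 5.
Cage a has product 40, so R1C5 = 5.
Column 4 now contains 5, which forces R2C4 = 4.
Row 4 now contains 5, which forces R4C3 = 3.
3 is placed in row 4, so R4C5 = 4.
Column 3 now contains 3, leaving R5C3 = 4.
Column 4 now contains 4; hence R5C4 = 3.
The two cells of cage g must have sum 7, which forces R1C2 = 4.
Row 1 now contains 5, which forces R1C3 = 1.
4 is placed in row 2, which forces R2C2 = 3.
The 4 cells of cage c must have sum 11; hence R2C3 = 5.
Column 5 now contains 4, leaving R3C5 = 3.
Row 1 already has 1, so R1C1 = 3.
Row 2 now contains 3, so R2C1 = 1.
3 is placed in row 3; hence R3C1 = 4.
The full grid is 3 4 1 2 5 / 1 3 5 4 2 / 4 5 2 1 3 / 2 1 3 5 4 / 5 2 4 3 1.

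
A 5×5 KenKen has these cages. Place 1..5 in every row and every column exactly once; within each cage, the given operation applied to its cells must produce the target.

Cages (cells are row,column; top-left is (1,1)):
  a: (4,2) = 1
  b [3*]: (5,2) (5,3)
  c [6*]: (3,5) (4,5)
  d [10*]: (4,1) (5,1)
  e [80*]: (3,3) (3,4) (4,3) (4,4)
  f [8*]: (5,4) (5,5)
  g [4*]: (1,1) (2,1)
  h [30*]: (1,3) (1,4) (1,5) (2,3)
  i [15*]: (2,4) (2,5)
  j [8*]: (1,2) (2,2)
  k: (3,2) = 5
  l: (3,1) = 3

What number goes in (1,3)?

Cage l is a single given cell, which forces (3,1) = 3.
Cage k is a single given cell, so (3,2) = 5.
Row 3 now contains 3, so (3,5) = 2.
A is a freebie; hence (4,2) = 1.
Column 5 now contains 2, which forces (4,5) = 3.
1 is placed in column 2; hence (5,2) = 3.
3 is placed in row 5, leaving (5,3) = 1.
Column 5 now contains 2, which forces (5,5) = 4.
Cage i needs two cells with product 15, leaving (2,4) = 3.
Column 5 already has 3, so (2,5) = 5.
Column 3 now contains 1, leaving (3,3) = 4.
The 4 cells of cage e must have product 80, which forces (3,4) = 1.
Cage e needs product 80, which forces (4,3) = 5.
The 4 cells of cage e must have product 80, leaving (4,4) = 4.
4 is placed in row 5; hence (5,4) = 2.
The 4 cells of cage h must have product 30; hence (1,3) = 3.
Column 4 already has 2; hence (1,4) = 5.
Column 5 already has 5, which forces (1,5) = 1.
5 is placed in row 2, which forces (2,3) = 2.
Row 4 already has 5, which forces (4,1) = 2.
2 is placed in row 5, so (5,1) = 5.
Row 1 already has 1, leaving (1,1) = 4.
The two cells of cage j must have product 8, which forces (1,2) = 2.
Cage g's pair has product 4, so (2,1) = 1.
2 is placed in row 2, so (2,2) = 4.
Filled in: 4 2 3 5 1 / 1 4 2 3 5 / 3 5 4 1 2 / 2 1 5 4 3 / 5 3 1 2 4.

3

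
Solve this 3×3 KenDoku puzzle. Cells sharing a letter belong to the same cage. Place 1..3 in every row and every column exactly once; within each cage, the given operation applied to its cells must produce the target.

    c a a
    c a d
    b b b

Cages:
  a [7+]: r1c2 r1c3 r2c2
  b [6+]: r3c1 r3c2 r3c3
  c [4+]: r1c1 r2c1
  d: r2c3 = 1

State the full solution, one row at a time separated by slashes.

Cage d is given, so r2c3 = 1.
Cage c's pair has sum 4, leaving r1c1 = 1.
Row 1 now contains 1; hence r1c2 = 3.
Row 1 already has 3, which forces r1c3 = 2.
Row 2 now contains 1, which forces r2c1 = 3.
Column 2 already has 3, so r2c2 = 2.
3 is placed in column 1, so r3c1 = 2.
2 is placed in column 2, which forces r3c2 = 1.
Column 3 now contains 2, which forces r3c3 = 3.

1 3 2 / 3 2 1 / 2 1 3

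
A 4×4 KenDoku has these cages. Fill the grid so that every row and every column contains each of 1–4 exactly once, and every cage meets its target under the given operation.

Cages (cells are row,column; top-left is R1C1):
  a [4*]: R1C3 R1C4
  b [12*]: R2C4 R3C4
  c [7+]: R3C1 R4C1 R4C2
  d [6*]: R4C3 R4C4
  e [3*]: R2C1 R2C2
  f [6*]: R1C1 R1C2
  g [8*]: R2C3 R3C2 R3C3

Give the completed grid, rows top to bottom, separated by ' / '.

3 2 4 1 / 1 3 2 4 / 2 4 1 3 / 4 1 3 2

Row 2 needs a 2, and only R2C3 is open for it.
2 is placed in column 3, which forces R4C3 = 3.
The two cells of cage d must have product 6, leaving R4C4 = 2.
The 3 cells of cage c must have sum 7, leaving R3C1 = 2.
Column 1 now contains 2; hence R1C1 = 3.
Cage f's pair has product 6, leaving R1C2 = 2.
3 is placed in column 1; hence R2C1 = 1.
1 is placed in row 2, which forces R2C2 = 3.
Row 2 now contains 3; hence R2C4 = 4.
Column 4 already has 4, so R3C4 = 3.
Column 1 already has 1, so R4C1 = 4.
Row 4 already has 4; hence R4C2 = 1.
Cage a needs two cells with product 4, which forces R1C3 = 4.
Column 4 already has 4, so R1C4 = 1.
Column 2 already has 1; hence R3C2 = 4.
The 3 cells of cage g must have product 8, so R3C3 = 1.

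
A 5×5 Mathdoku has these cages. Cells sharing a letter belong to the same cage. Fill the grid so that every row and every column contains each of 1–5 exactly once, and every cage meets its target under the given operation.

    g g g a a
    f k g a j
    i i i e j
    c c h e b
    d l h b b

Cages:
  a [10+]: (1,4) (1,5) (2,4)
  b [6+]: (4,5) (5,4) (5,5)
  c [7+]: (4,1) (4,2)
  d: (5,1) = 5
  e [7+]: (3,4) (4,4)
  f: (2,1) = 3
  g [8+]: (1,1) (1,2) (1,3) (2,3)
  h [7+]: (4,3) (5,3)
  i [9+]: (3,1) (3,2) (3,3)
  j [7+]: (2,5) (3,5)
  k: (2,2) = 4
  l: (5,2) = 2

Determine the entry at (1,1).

4

Cage f is given, leaving (2,1) = 3.
Cage k is given, which forces (2,2) = 4.
D is a freebie, which forces (5,1) = 5.
Cage l is a single given cell, leaving (5,2) = 2.
Row 3 needs a 1, and only (3,1) is open for it.
Row 3 needs a 4, and only (3,4) is open for it.
The two cells of cage e must have sum 7, leaving (4,4) = 3.
3 is placed in column 4, which forces (5,4) = 1.
The 3 cells of cage a must have sum 10, so (1,5) = 3.
The two cells of cage c must have sum 7, leaving (4,1) = 2.
3 is placed in row 4, which forces (4,2) = 5.
3 is placed in row 4, so (4,3) = 4.
2 is placed in row 4, so (4,5) = 1.
Cage h's pair has sum 7, leaving (5,3) = 3.
3 is placed in column 5, leaving (5,5) = 4.
2 is placed in column 1, leaving (1,1) = 4.
Row 1 already has 3, leaving (1,2) = 1.
The 4 cells of cage g must have sum 8; hence (1,3) = 2.
2 is placed in row 1, which forces (1,4) = 5.
The 4 cells of cage g must have sum 8, leaving (2,3) = 1.
Column 4 already has 5; hence (2,4) = 2.
Row 2 now contains 2; hence (2,5) = 5.
5 is placed in column 2, which forces (3,2) = 3.
Column 3 now contains 3; hence (3,3) = 5.
5 is placed in column 5, so (3,5) = 2.
Filled in: 4 1 2 5 3 / 3 4 1 2 5 / 1 3 5 4 2 / 2 5 4 3 1 / 5 2 3 1 4.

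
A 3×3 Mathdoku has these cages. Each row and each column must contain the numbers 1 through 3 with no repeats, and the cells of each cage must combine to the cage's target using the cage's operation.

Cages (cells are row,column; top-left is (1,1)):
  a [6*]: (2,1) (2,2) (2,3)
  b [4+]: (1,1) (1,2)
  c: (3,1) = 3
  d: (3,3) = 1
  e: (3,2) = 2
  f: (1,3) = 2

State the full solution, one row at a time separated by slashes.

1 3 2 / 2 1 3 / 3 2 1

Cage f is a single given cell; hence (1,3) = 2.
Cage c is a single given cell, so (3,1) = 3.
Cage e is given; hence (3,2) = 2.
D is a freebie; hence (3,3) = 1.
3 is placed in column 1, leaving (1,1) = 1.
Cage b's pair has sum 4, which forces (1,2) = 3.
The 3 cells of cage a must have product 6, leaving (2,1) = 2.
Cage a has product 6, which forces (2,2) = 1.
1 is placed in column 3, leaving (2,3) = 3.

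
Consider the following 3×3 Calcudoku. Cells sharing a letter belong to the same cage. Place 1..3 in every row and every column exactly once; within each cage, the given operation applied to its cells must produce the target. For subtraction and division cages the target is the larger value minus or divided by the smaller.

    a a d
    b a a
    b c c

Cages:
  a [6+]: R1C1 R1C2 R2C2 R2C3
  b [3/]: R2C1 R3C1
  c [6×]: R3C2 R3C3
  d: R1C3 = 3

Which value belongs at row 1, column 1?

2

Cage d is a single given cell, so R1C3 = 3.
3 is placed in column 3; hence R3C3 = 2.
Cage a has sum 6; hence R1C1 = 2.
Cage a has sum 6, so R1C2 = 1.
The 4 cells of cage a must have sum 6; hence R2C2 = 2.
2 is placed in column 3, which forces R2C3 = 1.
Row 3 now contains 2, leaving R3C2 = 3.
1 is placed in row 2; hence R2C1 = 3.
Row 3 now contains 3, which forces R3C1 = 1.
The full grid is 2 1 3 / 3 2 1 / 1 3 2.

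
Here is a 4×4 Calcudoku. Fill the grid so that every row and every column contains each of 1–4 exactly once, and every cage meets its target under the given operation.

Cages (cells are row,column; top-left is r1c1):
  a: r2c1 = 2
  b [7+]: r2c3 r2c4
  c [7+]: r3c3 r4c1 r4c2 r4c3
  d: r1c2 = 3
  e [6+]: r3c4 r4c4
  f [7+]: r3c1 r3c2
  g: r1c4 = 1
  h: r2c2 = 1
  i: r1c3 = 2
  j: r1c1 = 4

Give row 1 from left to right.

4 3 2 1

J is a freebie, so r1c1 = 4.
Cage d is a single given cell; hence r1c2 = 3.
Cage i is a single given cell, so r1c3 = 2.
Cage g is a single given cell; hence r1c4 = 1.
Cage a is given; hence r2c1 = 2.
Cage h is a single given cell; hence r2c2 = 1.
Column 1 already has 4, so r3c1 = 3.
3 is placed in column 2, leaving r3c2 = 4.
The 4 cells of cage c must have sum 7; hence r3c3 = 1.
Row 3 already has 4, which forces r3c4 = 2.
Column 1 now contains 3, so r4c1 = 1.
Column 2 now contains 1, leaving r4c2 = 2.
Column 3 now contains 2, which forces r4c3 = 3.
2 is placed in column 4, so r4c4 = 4.
3 is placed in column 3, leaving r2c3 = 4.
Column 4 already has 4, so r2c4 = 3.
The full grid is 4 3 2 1 / 2 1 4 3 / 3 4 1 2 / 1 2 3 4.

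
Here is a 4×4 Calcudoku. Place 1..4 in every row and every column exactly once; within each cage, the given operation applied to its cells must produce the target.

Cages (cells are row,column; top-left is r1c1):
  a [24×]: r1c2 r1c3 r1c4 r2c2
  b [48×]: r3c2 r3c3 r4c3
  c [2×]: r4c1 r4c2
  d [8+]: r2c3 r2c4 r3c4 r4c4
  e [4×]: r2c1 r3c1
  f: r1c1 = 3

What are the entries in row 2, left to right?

F is a freebie, leaving r1c1 = 3.
The 3 cells of cage b must have product 48, so r3c2 = 4.
Cage b has product 48, which forces r3c3 = 3.
Cage b has product 48, leaving r4c3 = 4.
Cage a has product 24, so r1c4 = 4.
Cage e needs two cells with product 4; hence r2c1 = 4.
Cage a needs product 24; hence r2c2 = 3.
3 is placed in row 2, which forces r2c4 = 1.
4 is placed in row 3, so r3c1 = 1.
1 is placed in column 4, leaving r3c4 = 2.
Column 1 already has 1, so r4c1 = 2.
Row 4 already has 2, leaving r4c2 = 1.
2 is placed in column 4, which forces r4c4 = 3.
1 is placed in column 2; hence r1c2 = 2.
Cage a has product 24; hence r1c3 = 1.
Row 2 now contains 1, which forces r2c3 = 2.
Completed grid: 3 2 1 4 / 4 3 2 1 / 1 4 3 2 / 2 1 4 3.

4 3 2 1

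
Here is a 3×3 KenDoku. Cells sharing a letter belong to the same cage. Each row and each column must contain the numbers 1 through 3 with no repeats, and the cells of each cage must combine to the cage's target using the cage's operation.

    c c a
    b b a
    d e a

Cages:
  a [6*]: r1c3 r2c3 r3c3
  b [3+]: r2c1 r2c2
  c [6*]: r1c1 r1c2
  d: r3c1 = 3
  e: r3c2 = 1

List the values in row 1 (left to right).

Cage d is given; hence r3c1 = 3.
Cage e is a single given cell, so r3c2 = 1.
Row 3 already has 1, so r3c3 = 2.
Column 1 now contains 3, leaving r1c1 = 2.
Cage c needs two cells with product 6, which forces r1c2 = 3.
Row 1 now contains 3, so r1c3 = 1.
The two cells of cage b must have sum 3, which forces r2c1 = 1.
1 is placed in column 2, which forces r2c2 = 2.
Column 3 now contains 1, leaving r2c3 = 3.
Filled in: 2 3 1 / 1 2 3 / 3 1 2.

2 3 1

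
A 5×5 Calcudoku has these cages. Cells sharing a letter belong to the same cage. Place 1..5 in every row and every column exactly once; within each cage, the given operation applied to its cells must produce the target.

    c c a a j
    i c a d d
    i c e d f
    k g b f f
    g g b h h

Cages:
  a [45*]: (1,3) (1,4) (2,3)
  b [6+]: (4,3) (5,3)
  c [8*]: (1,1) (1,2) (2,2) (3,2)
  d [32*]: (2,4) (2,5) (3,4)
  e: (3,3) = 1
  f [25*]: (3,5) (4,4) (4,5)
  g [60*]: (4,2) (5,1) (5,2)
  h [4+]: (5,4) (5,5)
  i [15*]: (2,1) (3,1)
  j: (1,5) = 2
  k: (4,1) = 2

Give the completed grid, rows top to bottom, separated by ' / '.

1 4 5 3 2 / 5 1 3 2 4 / 3 2 1 4 5 / 2 3 4 5 1 / 4 5 2 1 3

Cage c has product 8; hence (1,1) = 1.
The 3 cells of cage a must have product 45, which forces (1,3) = 5.
Cage a has product 45, which forces (1,4) = 3.
J is a freebie, leaving (1,5) = 2.
Cage a has product 45, which forces (2,3) = 3.
Cage d needs product 32, leaving (2,4) = 2.
The 3 cells of cage d must have product 32, so (2,5) = 4.
E is a freebie; hence (3,3) = 1.
Cage d has product 32, which forces (3,4) = 4.
The 3 cells of cage f must have product 25, leaving (3,5) = 5.
Cage k is given, leaving (4,1) = 2.
2 is placed in row 4, leaving (4,3) = 4.
The 3 cells of cage f must have product 25; hence (4,4) = 5.
Cage f needs product 25, leaving (4,5) = 1.
Column 3 already has 4; hence (5,3) = 2.
Column 4 now contains 3; hence (5,4) = 1.
Column 5 already has 1, so (5,5) = 3.
Row 1 already has 2, so (1,2) = 4.
3 is placed in row 2; hence (2,1) = 5.
Row 2 already has 4, which forces (2,2) = 1.
Row 3 already has 5; hence (3,1) = 3.
4 is placed in row 3; hence (3,2) = 2.
Row 4 now contains 5, so (4,2) = 3.
Column 1 already has 5, leaving (5,1) = 4.
4 is placed in column 2, so (5,2) = 5.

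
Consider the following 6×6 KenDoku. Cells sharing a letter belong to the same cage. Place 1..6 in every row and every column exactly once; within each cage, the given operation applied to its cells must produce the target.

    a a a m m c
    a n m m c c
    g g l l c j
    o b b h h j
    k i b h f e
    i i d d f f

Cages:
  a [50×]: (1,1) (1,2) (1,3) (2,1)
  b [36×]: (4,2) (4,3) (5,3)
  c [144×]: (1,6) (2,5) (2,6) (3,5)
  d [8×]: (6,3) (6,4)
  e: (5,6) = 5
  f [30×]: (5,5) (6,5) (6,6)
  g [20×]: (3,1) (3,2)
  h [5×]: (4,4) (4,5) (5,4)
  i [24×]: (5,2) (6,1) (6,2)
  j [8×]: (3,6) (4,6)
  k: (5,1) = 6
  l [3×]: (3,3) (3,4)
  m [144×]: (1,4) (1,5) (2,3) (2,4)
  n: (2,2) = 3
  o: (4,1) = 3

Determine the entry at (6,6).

3

Cage a needs product 50, which forces (2,1) = 5.
Cage n is given, which forces (2,2) = 3.
5 is placed in column 1, leaving (3,1) = 4.
4 is placed in row 3; hence (3,2) = 5.
4 is placed in row 3, so (3,6) = 2.
Cage o is given, which forces (4,1) = 3.
The 3 cells of cage h must have product 5, so (4,4) = 5.
Cage h has product 5, leaving (4,5) = 1.
2 is placed in column 6, leaving (4,6) = 4.
Cage k is a single given cell, so (5,1) = 6.
Cage h has product 5, so (5,4) = 1.
E is a freebie, so (5,6) = 5.
The 4 cells of cage a must have product 50; hence (1,3) = 5.
Cage c needs product 144, which forces (2,5) = 4.
The two cells of cage l must have product 3, which forces (3,3) = 1.
Column 4 already has 1, so (3,4) = 3.
Cage c has product 144; hence (3,5) = 6.
Cage b needs product 36, leaving (5,3) = 3.
Cage f has product 30; hence (5,5) = 2.
The 3 cells of cage i must have product 24, which forces (6,2) = 6.
Cage f has product 30, so (6,5) = 5.
Cage f has product 30, so (6,6) = 3.
Cage m has product 144, leaving (1,4) = 4.
Column 5 already has 2, so (1,5) = 3.
Column 2 already has 6, which forces (4,2) = 2.
The 3 cells of cage b must have product 36; hence (4,3) = 6.
Row 5 already has 2, leaving (5,2) = 4.
Cage i has product 24, so (6,1) = 1.
Column 4 now contains 4, so (6,4) = 2.
Column 1 now contains 1, so (1,1) = 2.
Column 2 now contains 2; hence (1,2) = 1.
Row 1 now contains 1, which forces (1,6) = 6.
Column 3 now contains 6, so (2,3) = 2.
Column 4 already has 2, leaving (2,4) = 6.
Column 6 now contains 6, which forces (2,6) = 1.
Row 6 now contains 2, which forces (6,3) = 4.
Filled in: 2 1 5 4 3 6 / 5 3 2 6 4 1 / 4 5 1 3 6 2 / 3 2 6 5 1 4 / 6 4 3 1 2 5 / 1 6 4 2 5 3.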